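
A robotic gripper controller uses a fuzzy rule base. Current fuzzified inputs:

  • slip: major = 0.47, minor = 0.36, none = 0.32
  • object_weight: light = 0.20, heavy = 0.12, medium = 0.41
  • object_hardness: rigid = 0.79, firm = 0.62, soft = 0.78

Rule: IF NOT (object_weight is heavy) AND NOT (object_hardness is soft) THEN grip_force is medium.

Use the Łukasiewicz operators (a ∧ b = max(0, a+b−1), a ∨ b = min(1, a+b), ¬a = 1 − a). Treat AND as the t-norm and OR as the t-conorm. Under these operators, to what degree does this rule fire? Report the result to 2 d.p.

0.10

firing strength: ¬heavy=1−0.12=0.88, ¬soft=1−0.78=0.22; AND[max(0, a+b−1)] → w = 0.10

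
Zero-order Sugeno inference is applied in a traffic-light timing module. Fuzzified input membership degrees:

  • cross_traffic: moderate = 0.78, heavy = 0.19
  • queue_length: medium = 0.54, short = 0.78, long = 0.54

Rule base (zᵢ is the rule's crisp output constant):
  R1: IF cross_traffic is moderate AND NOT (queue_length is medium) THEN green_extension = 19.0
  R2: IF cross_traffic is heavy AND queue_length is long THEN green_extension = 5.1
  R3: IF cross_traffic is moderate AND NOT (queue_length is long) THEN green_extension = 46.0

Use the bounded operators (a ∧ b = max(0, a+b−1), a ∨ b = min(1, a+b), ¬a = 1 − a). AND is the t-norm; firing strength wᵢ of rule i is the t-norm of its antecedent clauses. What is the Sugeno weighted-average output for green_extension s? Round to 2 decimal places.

R1 (z=19.0): moderate=0.78, ¬medium=1−0.54=0.46; AND[max(0, a+b−1)] → w = 0.24
R2 (z=5.1): heavy=0.19, long=0.54; AND[max(0, a+b−1)] → w = 0.00
R3 (z=46.0): moderate=0.78, ¬long=1−0.54=0.46; AND[max(0, a+b−1)] → w = 0.24
Weighted average = (0.24·19.0 + 0.00·5.1 + 0.24·46.0) / (0.24 + 0.00 + 0.24)
  = 15.6000 / 0.4800 = 32.50

32.50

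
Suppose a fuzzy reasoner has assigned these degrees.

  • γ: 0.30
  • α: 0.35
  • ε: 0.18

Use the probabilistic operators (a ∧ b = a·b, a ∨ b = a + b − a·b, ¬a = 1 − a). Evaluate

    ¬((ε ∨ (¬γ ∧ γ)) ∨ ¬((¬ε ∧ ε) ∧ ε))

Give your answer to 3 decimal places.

¬γ = 1 − 0.3000 = 0.7000
¬γ ∧ γ = a·b on (0.7000, 0.3000) = 0.2100
ε ∨ (¬γ ∧ γ) = a + b − a·b on (0.1800, 0.2100) = 0.3522
¬ε = 1 − 0.1800 = 0.8200
¬ε ∧ ε = a·b on (0.8200, 0.1800) = 0.1476
(¬ε ∧ ε) ∧ ε = a·b on (0.1476, 0.1800) = 0.0266
¬((¬ε ∧ ε) ∧ ε) = 1 − 0.0266 = 0.9734
(ε ∨ (¬γ ∧ γ)) ∨ ¬((¬ε ∧ ε) ∧ ε) = a + b − a·b on (0.3522, 0.9734) = 0.9828
¬((ε ∨ (¬γ ∧ γ)) ∨ ¬((¬ε ∧ ε) ∧ ε)) = 1 − 0.9828 = 0.0172

0.017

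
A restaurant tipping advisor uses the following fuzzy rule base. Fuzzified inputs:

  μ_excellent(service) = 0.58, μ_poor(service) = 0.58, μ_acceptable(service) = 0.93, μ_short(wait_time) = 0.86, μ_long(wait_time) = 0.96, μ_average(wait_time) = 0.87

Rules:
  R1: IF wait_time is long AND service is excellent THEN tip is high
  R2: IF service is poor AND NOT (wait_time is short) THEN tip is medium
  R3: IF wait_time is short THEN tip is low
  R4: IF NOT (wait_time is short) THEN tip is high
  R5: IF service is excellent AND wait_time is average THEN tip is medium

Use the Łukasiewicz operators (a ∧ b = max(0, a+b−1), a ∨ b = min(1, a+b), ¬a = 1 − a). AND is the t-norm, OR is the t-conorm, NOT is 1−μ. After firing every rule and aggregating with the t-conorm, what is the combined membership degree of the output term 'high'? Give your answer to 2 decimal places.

0.68

R1: long=0.96, excellent=0.58; AND[max(0, a+b−1)] → w = 0.54
R2: poor=0.58, ¬short=1−0.86=0.14; AND[max(0, a+b−1)] → w = 0.00
R3: short=0.86 → w = 0.86
R4: ¬short=1−0.86=0.14 → w = 0.14
R5: excellent=0.58, average=0.87; AND[max(0, a+b−1)] → w = 0.45
Rules with consequent 'high': {R1, R4} → strengths 0.54, 0.14
Aggregate via t-conorm [min(1, a+b)]: 0.68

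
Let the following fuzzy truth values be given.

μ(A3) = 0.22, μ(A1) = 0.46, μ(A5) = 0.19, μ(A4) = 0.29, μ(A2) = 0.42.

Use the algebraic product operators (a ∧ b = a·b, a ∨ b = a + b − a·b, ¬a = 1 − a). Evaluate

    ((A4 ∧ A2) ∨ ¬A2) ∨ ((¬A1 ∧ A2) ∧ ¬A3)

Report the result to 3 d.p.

0.696

A4 ∧ A2 = a·b on (0.2900, 0.4200) = 0.1218
¬A2 = 1 − 0.4200 = 0.5800
(A4 ∧ A2) ∨ ¬A2 = a + b − a·b on (0.1218, 0.5800) = 0.6312
¬A1 = 1 − 0.4600 = 0.5400
¬A1 ∧ A2 = a·b on (0.5400, 0.4200) = 0.2268
¬A3 = 1 − 0.2200 = 0.7800
(¬A1 ∧ A2) ∧ ¬A3 = a·b on (0.2268, 0.7800) = 0.1769
((A4 ∧ A2) ∨ ¬A2) ∨ ((¬A1 ∧ A2) ∧ ¬A3) = a + b − a·b on (0.6312, 0.1769) = 0.6964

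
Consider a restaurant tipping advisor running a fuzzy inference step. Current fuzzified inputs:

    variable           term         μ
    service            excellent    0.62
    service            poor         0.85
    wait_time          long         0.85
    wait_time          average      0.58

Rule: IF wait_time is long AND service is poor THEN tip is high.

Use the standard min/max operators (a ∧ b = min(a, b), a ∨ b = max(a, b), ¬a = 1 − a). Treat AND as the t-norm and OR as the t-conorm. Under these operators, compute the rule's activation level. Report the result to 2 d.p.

0.85

firing strength: long=0.85, poor=0.85; AND[min(a, b)] → w = 0.85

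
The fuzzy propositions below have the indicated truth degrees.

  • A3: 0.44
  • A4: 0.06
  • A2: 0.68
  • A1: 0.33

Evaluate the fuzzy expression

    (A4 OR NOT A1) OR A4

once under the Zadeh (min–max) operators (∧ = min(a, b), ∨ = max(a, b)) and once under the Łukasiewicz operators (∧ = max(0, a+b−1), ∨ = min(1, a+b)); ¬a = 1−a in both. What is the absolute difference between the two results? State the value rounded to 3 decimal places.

Under Zadeh (min–max):
  NOT A1 = 1 − 0.33 = 0.67
  A4 OR NOT A1 = max(a, b) on (0.06, 0.67) = 0.67
  (A4 OR NOT A1) OR A4 = max(a, b) on (0.67, 0.06) = 0.67
  → value = 0.6700
Under Łukasiewicz:
  NOT A1 = 1 − 0.33 = 0.67
  A4 OR NOT A1 = min(1, a+b) on (0.06, 0.67) = 0.73
  (A4 OR NOT A1) OR A4 = min(1, a+b) on (0.73, 0.06) = 0.79
  → value = 0.7900
|0.6700 − 0.7900| = 0.120

0.120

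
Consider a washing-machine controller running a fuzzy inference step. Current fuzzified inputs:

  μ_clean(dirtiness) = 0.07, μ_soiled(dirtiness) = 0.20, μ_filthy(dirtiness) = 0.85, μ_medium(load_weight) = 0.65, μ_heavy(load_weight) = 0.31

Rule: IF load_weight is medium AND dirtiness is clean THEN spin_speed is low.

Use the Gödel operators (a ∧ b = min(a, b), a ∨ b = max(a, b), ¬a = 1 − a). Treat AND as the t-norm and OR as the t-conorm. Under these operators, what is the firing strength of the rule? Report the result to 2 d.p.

0.07

firing strength: medium=0.65, clean=0.07; AND[min(a, b)] → w = 0.07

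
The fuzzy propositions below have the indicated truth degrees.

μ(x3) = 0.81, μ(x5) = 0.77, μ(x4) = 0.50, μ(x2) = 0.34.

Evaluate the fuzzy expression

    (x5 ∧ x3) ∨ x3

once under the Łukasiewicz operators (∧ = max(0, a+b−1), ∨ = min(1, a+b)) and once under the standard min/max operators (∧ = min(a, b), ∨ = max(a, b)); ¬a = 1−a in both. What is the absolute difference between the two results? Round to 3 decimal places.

Under Łukasiewicz:
  x5 ∧ x3 = max(0, a+b−1) on (0.77, 0.81) = 0.58
  (x5 ∧ x3) ∨ x3 = min(1, a+b) on (0.58, 0.81) = 1.00
  → value = 1.0000
Under standard min/max:
  x5 ∧ x3 = min(a, b) on (0.77, 0.81) = 0.77
  (x5 ∧ x3) ∨ x3 = max(a, b) on (0.77, 0.81) = 0.81
  → value = 0.8100
|1.0000 − 0.8100| = 0.190

0.190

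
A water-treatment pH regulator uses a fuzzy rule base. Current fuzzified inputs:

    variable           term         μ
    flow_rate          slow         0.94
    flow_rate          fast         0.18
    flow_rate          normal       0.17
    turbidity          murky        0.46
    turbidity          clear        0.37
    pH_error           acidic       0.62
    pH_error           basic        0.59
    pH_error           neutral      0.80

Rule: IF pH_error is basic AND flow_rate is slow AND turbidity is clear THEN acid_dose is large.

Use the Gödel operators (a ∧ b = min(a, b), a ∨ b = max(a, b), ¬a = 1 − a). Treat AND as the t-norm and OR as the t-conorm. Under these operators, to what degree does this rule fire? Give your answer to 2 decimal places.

firing strength: basic=0.59, slow=0.94, clear=0.37; AND[min(a, b)] → w = 0.37

0.37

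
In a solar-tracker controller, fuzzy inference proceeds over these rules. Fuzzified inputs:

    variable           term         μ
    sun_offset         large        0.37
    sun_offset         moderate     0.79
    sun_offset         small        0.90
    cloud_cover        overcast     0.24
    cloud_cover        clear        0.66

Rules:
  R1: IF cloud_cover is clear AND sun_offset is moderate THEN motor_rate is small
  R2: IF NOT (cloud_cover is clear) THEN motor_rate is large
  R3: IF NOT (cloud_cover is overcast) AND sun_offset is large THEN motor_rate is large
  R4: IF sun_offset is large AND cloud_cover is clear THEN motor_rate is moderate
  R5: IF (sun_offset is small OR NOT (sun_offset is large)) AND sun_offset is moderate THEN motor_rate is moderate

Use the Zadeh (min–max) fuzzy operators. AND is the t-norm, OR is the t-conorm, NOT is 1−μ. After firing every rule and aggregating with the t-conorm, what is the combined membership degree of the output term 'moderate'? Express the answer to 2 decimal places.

R1: clear=0.66, moderate=0.79; AND[min(a, b)] → w = 0.66
R2: ¬clear=1−0.66=0.34 → w = 0.34
R3: ¬overcast=1−0.24=0.76, large=0.37; AND[min(a, b)] → w = 0.37
R4: large=0.37, clear=0.66; AND[min(a, b)] → w = 0.37
R5: (small=0.90 OR ¬large=1−0.37=0.63) = 0.90; AND[min(a, b)] with moderate=0.79 → w = 0.79
Rules with consequent 'moderate': {R4, R5} → strengths 0.37, 0.79
Aggregate via t-conorm [max(a, b)]: 0.79

0.79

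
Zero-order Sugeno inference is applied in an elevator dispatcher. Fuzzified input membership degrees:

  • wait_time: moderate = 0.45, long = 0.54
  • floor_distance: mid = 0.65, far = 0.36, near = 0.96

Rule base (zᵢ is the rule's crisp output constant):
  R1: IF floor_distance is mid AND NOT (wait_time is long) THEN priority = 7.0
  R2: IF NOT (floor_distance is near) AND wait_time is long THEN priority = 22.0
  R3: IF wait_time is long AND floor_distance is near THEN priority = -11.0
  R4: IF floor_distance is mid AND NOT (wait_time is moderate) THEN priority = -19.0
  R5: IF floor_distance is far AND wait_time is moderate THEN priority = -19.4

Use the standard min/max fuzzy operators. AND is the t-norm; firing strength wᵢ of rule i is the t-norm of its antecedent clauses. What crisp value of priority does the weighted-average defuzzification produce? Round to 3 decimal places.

-9.884

R1 (z=7.0): mid=0.65, ¬long=1−0.54=0.46; AND[min(a, b)] → w = 0.46
R2 (z=22.0): ¬near=1−0.96=0.04, long=0.54; AND[min(a, b)] → w = 0.04
R3 (z=-11.0): long=0.54, near=0.96; AND[min(a, b)] → w = 0.54
R4 (z=-19.0): mid=0.65, ¬moderate=1−0.45=0.55; AND[min(a, b)] → w = 0.55
R5 (z=-19.4): far=0.36, moderate=0.45; AND[min(a, b)] → w = 0.36
Weighted average = (0.46·7.0 + 0.04·22.0 + 0.54·-11.0 + 0.55·-19.0 + 0.36·-19.4) / (0.46 + 0.04 + 0.54 + 0.55 + 0.36)
  = -19.2740 / 1.9500 = -9.884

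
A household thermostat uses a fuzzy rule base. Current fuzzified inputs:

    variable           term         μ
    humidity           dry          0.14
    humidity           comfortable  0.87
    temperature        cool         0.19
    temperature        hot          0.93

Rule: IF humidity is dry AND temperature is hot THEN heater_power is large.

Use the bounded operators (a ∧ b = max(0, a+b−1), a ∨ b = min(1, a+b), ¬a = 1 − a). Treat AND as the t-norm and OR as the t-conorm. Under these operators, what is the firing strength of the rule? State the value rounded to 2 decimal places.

firing strength: dry=0.14, hot=0.93; AND[max(0, a+b−1)] → w = 0.07

0.07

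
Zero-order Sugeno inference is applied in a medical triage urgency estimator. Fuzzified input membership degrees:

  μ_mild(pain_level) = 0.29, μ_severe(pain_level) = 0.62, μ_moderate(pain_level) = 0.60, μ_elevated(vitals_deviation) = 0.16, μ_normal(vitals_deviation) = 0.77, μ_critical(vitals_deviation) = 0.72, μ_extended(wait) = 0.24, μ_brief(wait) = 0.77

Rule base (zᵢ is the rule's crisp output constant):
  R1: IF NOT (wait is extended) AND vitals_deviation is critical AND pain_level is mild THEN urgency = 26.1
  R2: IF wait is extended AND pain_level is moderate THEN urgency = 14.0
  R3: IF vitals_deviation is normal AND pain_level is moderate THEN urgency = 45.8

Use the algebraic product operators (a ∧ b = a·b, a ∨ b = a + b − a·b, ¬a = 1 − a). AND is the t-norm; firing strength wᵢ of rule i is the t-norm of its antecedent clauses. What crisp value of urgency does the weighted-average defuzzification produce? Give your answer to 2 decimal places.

35.72

R1 (z=26.1): ¬extended=1−0.24=0.76, critical=0.72, mild=0.29; AND[a·b] → w = 0.1587
R2 (z=14.0): extended=0.24, moderate=0.60; AND[a·b] → w = 0.1440
R3 (z=45.8): normal=0.77, moderate=0.60; AND[a·b] → w = 0.4620
Weighted average = (0.1587·26.1 + 0.1440·14.0 + 0.4620·45.8) / (0.1587 + 0.1440 + 0.4620)
  = 27.3174 / 0.7647 = 35.72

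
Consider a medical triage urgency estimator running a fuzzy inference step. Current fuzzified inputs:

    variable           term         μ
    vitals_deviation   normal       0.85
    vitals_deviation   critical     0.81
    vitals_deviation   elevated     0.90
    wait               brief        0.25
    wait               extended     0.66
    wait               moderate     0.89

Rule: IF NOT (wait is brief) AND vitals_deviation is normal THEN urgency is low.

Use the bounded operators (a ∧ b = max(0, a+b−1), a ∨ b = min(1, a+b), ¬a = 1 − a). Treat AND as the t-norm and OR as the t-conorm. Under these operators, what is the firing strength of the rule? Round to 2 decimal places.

firing strength: ¬brief=1−0.25=0.75, normal=0.85; AND[max(0, a+b−1)] → w = 0.60

0.60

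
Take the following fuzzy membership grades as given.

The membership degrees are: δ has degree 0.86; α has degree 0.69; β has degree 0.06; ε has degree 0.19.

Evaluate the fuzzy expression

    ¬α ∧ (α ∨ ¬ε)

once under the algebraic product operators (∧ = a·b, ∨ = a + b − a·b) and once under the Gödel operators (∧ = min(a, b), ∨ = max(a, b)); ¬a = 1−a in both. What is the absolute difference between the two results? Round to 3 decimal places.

0.018

Under algebraic product:
  ¬α = 1 − 0.6900 = 0.3100
  ¬ε = 1 − 0.1900 = 0.8100
  α ∨ ¬ε = a + b − a·b on (0.6900, 0.8100) = 0.9411
  ¬α ∧ (α ∨ ¬ε) = a·b on (0.3100, 0.9411) = 0.2917
  → value = 0.2917
Under Gödel:
  ¬α = 1 − 0.69 = 0.31
  ¬ε = 1 − 0.19 = 0.81
  α ∨ ¬ε = max(a, b) on (0.69, 0.81) = 0.81
  ¬α ∧ (α ∨ ¬ε) = min(a, b) on (0.31, 0.81) = 0.31
  → value = 0.3100
|0.2917 − 0.3100| = 0.018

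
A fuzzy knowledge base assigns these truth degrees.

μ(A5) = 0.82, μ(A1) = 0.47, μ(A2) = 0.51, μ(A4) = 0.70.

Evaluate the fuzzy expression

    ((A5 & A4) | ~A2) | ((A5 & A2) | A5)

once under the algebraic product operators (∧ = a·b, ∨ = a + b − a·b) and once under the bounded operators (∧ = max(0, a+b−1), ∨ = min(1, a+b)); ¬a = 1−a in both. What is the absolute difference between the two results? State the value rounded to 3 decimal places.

0.023

Under algebraic product:
  A5 & A4 = a·b on (0.8200, 0.7000) = 0.5740
  ~A2 = 1 − 0.5100 = 0.4900
  (A5 & A4) | ~A2 = a + b − a·b on (0.5740, 0.4900) = 0.7827
  A5 & A2 = a·b on (0.8200, 0.5100) = 0.4182
  (A5 & A2) | A5 = a + b − a·b on (0.4182, 0.8200) = 0.8953
  ((A5 & A4) | ~A2) | ((A5 & A2) | A5) = a + b − a·b on (0.7827, 0.8953) = 0.9772
  → value = 0.9772
Under bounded:
  A5 & A4 = max(0, a+b−1) on (0.82, 0.70) = 0.52
  ~A2 = 1 − 0.51 = 0.49
  (A5 & A4) | ~A2 = min(1, a+b) on (0.52, 0.49) = 1.00
  A5 & A2 = max(0, a+b−1) on (0.82, 0.51) = 0.33
  (A5 & A2) | A5 = min(1, a+b) on (0.33, 0.82) = 1.00
  ((A5 & A4) | ~A2) | ((A5 & A2) | A5) = min(1, a+b) on (1.00, 1.00) = 1.00
  → value = 1.0000
|0.9772 − 1.0000| = 0.023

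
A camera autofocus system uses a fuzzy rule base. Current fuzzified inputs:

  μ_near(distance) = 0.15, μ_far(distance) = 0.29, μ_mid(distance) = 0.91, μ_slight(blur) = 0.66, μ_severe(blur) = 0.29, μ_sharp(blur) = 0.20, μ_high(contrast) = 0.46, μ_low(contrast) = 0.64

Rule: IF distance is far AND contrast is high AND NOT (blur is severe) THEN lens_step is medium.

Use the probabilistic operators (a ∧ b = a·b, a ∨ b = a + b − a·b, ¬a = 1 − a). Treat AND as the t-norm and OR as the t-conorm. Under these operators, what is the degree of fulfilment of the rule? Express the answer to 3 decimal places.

0.095

firing strength: far=0.29, high=0.46, ¬severe=1−0.29=0.71; AND[a·b] → w = 0.0947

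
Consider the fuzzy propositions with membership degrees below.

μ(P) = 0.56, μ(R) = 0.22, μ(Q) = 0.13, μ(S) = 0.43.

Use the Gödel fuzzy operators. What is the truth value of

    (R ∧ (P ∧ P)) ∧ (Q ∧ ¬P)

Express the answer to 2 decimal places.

P ∧ P = min(a, b) on (0.56, 0.56) = 0.56
R ∧ (P ∧ P) = min(a, b) on (0.22, 0.56) = 0.22
¬P = 1 − 0.56 = 0.44
Q ∧ ¬P = min(a, b) on (0.13, 0.44) = 0.13
(R ∧ (P ∧ P)) ∧ (Q ∧ ¬P) = min(a, b) on (0.22, 0.13) = 0.13

0.13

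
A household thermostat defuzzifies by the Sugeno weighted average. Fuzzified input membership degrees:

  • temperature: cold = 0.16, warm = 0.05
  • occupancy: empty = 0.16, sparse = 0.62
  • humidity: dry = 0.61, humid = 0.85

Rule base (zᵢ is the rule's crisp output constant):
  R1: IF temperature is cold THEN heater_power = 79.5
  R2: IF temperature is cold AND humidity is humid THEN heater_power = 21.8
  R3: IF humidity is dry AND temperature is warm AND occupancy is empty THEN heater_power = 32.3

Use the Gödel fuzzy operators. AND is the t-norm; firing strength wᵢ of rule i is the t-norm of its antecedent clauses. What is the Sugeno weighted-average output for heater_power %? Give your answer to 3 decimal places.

48.170

R1 (z=79.5): cold=0.16 → w = 0.16
R2 (z=21.8): cold=0.16, humid=0.85; AND[min(a, b)] → w = 0.16
R3 (z=32.3): dry=0.61, warm=0.05, empty=0.16; AND[min(a, b)] → w = 0.05
Weighted average = (0.16·79.5 + 0.16·21.8 + 0.05·32.3) / (0.16 + 0.16 + 0.05)
  = 17.8230 / 0.3700 = 48.170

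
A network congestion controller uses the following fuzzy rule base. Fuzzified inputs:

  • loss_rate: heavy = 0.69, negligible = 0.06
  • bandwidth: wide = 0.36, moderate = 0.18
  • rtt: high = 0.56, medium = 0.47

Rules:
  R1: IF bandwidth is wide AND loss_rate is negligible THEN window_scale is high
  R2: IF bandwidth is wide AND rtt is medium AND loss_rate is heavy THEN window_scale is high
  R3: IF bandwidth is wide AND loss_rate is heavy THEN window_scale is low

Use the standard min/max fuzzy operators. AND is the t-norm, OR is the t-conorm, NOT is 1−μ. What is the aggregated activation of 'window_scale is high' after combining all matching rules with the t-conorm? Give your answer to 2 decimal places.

R1: wide=0.36, negligible=0.06; AND[min(a, b)] → w = 0.06
R2: wide=0.36, medium=0.47, heavy=0.69; AND[min(a, b)] → w = 0.36
R3: wide=0.36, heavy=0.69; AND[min(a, b)] → w = 0.36
Rules with consequent 'high': {R1, R2} → strengths 0.06, 0.36
Aggregate via t-conorm [max(a, b)]: 0.36

0.36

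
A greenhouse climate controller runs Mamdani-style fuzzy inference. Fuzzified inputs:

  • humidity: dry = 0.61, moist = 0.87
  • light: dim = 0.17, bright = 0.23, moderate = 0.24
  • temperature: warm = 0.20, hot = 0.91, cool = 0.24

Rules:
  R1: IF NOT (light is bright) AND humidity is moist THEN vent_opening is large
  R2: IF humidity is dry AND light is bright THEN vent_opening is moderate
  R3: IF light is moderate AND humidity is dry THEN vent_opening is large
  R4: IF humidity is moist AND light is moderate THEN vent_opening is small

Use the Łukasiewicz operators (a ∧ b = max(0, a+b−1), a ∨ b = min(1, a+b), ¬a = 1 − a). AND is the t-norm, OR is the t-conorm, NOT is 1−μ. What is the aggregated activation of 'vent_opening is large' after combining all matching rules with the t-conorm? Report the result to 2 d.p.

0.64

R1: ¬bright=1−0.23=0.77, moist=0.87; AND[max(0, a+b−1)] → w = 0.64
R2: dry=0.61, bright=0.23; AND[max(0, a+b−1)] → w = 0.00
R3: moderate=0.24, dry=0.61; AND[max(0, a+b−1)] → w = 0.00
R4: moist=0.87, moderate=0.24; AND[max(0, a+b−1)] → w = 0.11
Rules with consequent 'large': {R1, R3} → strengths 0.64, 0.00
Aggregate via t-conorm [min(1, a+b)]: 0.64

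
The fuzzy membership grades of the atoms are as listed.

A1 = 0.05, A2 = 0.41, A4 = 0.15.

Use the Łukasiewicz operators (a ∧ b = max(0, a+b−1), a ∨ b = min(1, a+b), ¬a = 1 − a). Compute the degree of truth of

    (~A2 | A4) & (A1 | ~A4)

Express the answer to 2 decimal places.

0.64

~A2 = 1 − 0.41 = 0.59
~A2 | A4 = min(1, a+b) on (0.59, 0.15) = 0.74
~A4 = 1 − 0.15 = 0.85
A1 | ~A4 = min(1, a+b) on (0.05, 0.85) = 0.90
(~A2 | A4) & (A1 | ~A4) = max(0, a+b−1) on (0.74, 0.90) = 0.64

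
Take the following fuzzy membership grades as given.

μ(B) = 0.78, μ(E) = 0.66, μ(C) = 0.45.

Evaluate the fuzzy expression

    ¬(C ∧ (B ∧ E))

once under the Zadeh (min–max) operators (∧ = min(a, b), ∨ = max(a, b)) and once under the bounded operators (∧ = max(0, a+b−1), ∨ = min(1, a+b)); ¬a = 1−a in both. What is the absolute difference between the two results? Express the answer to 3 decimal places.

Under Zadeh (min–max):
  B ∧ E = min(a, b) on (0.78, 0.66) = 0.66
  C ∧ (B ∧ E) = min(a, b) on (0.45, 0.66) = 0.45
  ¬(C ∧ (B ∧ E)) = 1 − 0.45 = 0.55
  → value = 0.5500
Under bounded:
  B ∧ E = max(0, a+b−1) on (0.78, 0.66) = 0.44
  C ∧ (B ∧ E) = max(0, a+b−1) on (0.45, 0.44) = 0.00
  ¬(C ∧ (B ∧ E)) = 1 − 0.00 = 1.00
  → value = 1.0000
|0.5500 − 1.0000| = 0.450

0.450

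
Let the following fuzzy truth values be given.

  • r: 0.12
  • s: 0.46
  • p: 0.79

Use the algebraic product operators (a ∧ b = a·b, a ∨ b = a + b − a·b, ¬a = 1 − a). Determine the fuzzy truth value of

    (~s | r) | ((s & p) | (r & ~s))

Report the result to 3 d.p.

0.759

~s = 1 − 0.4600 = 0.5400
~s | r = a + b − a·b on (0.5400, 0.1200) = 0.5952
s & p = a·b on (0.4600, 0.7900) = 0.3634
~s = 1 − 0.4600 = 0.5400
r & ~s = a·b on (0.1200, 0.5400) = 0.0648
(s & p) | (r & ~s) = a + b − a·b on (0.3634, 0.0648) = 0.4047
(~s | r) | ((s & p) | (r & ~s)) = a + b − a·b on (0.5952, 0.4047) = 0.7590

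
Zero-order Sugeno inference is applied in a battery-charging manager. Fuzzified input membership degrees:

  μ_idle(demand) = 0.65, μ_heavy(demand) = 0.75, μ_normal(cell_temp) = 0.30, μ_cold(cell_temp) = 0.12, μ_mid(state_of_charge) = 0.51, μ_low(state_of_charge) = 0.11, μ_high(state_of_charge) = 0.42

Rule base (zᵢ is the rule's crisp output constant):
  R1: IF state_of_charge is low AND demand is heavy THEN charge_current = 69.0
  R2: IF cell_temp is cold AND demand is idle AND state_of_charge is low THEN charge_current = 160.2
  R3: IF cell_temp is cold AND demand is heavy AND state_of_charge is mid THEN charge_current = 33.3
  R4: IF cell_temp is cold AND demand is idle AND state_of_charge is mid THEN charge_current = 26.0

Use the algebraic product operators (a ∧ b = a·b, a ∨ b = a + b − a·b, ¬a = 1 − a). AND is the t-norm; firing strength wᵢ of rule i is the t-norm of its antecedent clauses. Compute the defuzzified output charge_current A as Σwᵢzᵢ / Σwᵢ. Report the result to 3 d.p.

R1 (z=69.0): low=0.11, heavy=0.75; AND[a·b] → w = 0.0825
R2 (z=160.2): cold=0.12, idle=0.65, low=0.11; AND[a·b] → w = 0.0086
R3 (z=33.3): cold=0.12, heavy=0.75, mid=0.51; AND[a·b] → w = 0.0459
R4 (z=26.0): cold=0.12, idle=0.65, mid=0.51; AND[a·b] → w = 0.0398
Weighted average = (0.0825·69.0 + 0.0086·160.2 + 0.0459·33.3 + 0.0398·26.0) / (0.0825 + 0.0086 + 0.0459 + 0.0398)
  = 9.6298 / 0.1768 = 54.479

54.479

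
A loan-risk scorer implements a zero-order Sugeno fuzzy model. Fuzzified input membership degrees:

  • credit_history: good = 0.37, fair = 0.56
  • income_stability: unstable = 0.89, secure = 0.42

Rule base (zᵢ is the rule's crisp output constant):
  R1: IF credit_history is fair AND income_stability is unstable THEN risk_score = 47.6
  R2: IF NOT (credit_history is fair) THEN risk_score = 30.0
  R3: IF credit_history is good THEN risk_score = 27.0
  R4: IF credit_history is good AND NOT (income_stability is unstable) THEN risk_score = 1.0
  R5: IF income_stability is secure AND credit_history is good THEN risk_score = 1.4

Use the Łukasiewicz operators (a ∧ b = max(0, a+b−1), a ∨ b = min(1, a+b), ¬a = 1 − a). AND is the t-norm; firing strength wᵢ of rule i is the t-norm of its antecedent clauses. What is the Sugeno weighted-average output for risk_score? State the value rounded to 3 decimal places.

R1 (z=47.6): fair=0.56, unstable=0.89; AND[max(0, a+b−1)] → w = 0.45
R2 (z=30.0): ¬fair=1−0.56=0.44 → w = 0.44
R3 (z=27.0): good=0.37 → w = 0.37
R4 (z=1.0): good=0.37, ¬unstable=1−0.89=0.11; AND[max(0, a+b−1)] → w = 0.00
R5 (z=1.4): secure=0.42, good=0.37; AND[max(0, a+b−1)] → w = 0.00
Weighted average = (0.45·47.6 + 0.44·30.0 + 0.37·27.0 + 0.00·1.0 + 0.00·1.4) / (0.45 + 0.44 + 0.37 + 0.00 + 0.00)
  = 44.6100 / 1.2600 = 35.405

35.405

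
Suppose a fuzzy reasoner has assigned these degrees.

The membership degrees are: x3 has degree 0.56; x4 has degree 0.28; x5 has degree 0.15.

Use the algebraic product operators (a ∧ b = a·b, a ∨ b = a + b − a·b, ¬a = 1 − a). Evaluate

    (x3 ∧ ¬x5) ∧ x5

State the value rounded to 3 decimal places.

0.071

¬x5 = 1 − 0.1500 = 0.8500
x3 ∧ ¬x5 = a·b on (0.5600, 0.8500) = 0.4760
(x3 ∧ ¬x5) ∧ x5 = a·b on (0.4760, 0.1500) = 0.0714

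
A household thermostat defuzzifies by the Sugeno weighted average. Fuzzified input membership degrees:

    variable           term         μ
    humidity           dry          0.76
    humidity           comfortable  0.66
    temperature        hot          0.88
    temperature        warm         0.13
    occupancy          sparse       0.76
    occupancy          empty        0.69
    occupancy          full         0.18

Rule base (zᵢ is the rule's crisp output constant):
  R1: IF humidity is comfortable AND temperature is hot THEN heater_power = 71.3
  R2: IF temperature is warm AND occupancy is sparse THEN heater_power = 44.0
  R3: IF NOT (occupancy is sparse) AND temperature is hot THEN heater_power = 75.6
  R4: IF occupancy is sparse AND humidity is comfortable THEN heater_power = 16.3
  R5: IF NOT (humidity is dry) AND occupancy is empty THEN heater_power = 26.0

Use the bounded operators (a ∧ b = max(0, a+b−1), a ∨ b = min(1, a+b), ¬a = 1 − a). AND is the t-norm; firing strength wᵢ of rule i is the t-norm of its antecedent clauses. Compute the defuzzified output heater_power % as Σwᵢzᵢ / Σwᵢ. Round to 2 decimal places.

R1 (z=71.3): comfortable=0.66, hot=0.88; AND[max(0, a+b−1)] → w = 0.54
R2 (z=44.0): warm=0.13, sparse=0.76; AND[max(0, a+b−1)] → w = 0.00
R3 (z=75.6): ¬sparse=1−0.76=0.24, hot=0.88; AND[max(0, a+b−1)] → w = 0.12
R4 (z=16.3): sparse=0.76, comfortable=0.66; AND[max(0, a+b−1)] → w = 0.42
R5 (z=26.0): ¬dry=1−0.76=0.24, empty=0.69; AND[max(0, a+b−1)] → w = 0.00
Weighted average = (0.54·71.3 + 0.00·44.0 + 0.12·75.6 + 0.42·16.3 + 0.00·26.0) / (0.54 + 0.00 + 0.12 + 0.42 + 0.00)
  = 54.4200 / 1.0800 = 50.39

50.39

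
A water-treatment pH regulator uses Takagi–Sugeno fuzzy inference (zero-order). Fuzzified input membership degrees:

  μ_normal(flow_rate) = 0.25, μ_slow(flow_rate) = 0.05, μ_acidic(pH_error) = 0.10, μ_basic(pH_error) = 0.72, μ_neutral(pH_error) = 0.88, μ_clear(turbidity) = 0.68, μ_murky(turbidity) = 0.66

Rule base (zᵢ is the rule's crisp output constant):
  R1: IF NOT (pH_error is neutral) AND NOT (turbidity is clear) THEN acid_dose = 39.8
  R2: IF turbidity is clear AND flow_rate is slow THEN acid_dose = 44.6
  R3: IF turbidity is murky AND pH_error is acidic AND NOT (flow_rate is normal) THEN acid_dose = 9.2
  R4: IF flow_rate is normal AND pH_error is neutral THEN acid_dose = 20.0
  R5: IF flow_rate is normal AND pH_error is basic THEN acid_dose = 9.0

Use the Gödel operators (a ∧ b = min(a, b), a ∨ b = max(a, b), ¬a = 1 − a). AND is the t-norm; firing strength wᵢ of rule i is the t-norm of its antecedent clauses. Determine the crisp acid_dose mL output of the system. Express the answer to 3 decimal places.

19.709

R1 (z=39.8): ¬neutral=1−0.88=0.12, ¬clear=1−0.68=0.32; AND[min(a, b)] → w = 0.12
R2 (z=44.6): clear=0.68, slow=0.05; AND[min(a, b)] → w = 0.05
R3 (z=9.2): murky=0.66, acidic=0.10, ¬normal=1−0.25=0.75; AND[min(a, b)] → w = 0.10
R4 (z=20.0): normal=0.25, neutral=0.88; AND[min(a, b)] → w = 0.25
R5 (z=9.0): normal=0.25, basic=0.72; AND[min(a, b)] → w = 0.25
Weighted average = (0.12·39.8 + 0.05·44.6 + 0.10·9.2 + 0.25·20.0 + 0.25·9.0) / (0.12 + 0.05 + 0.10 + 0.25 + 0.25)
  = 15.1760 / 0.7700 = 19.709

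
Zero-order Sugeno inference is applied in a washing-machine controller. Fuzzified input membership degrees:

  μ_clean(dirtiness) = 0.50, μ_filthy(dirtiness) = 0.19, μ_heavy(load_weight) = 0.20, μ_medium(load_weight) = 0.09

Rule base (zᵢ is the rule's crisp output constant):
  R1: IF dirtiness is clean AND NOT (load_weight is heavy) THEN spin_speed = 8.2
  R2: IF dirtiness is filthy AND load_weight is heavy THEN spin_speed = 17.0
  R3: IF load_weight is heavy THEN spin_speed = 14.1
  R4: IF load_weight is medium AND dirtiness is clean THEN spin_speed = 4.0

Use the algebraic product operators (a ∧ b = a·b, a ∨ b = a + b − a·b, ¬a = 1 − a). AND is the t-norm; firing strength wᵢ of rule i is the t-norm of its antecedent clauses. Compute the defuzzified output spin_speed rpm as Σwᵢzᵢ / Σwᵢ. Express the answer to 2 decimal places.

R1 (z=8.2): clean=0.50, ¬heavy=1−0.20=0.80; AND[a·b] → w = 0.4000
R2 (z=17.0): filthy=0.19, heavy=0.20; AND[a·b] → w = 0.0380
R3 (z=14.1): heavy=0.20 → w = 0.2000
R4 (z=4.0): medium=0.09, clean=0.50; AND[a·b] → w = 0.0450
Weighted average = (0.4000·8.2 + 0.0380·17.0 + 0.2000·14.1 + 0.0450·4.0) / (0.4000 + 0.0380 + 0.2000 + 0.0450)
  = 6.9260 / 0.6830 = 10.14

10.14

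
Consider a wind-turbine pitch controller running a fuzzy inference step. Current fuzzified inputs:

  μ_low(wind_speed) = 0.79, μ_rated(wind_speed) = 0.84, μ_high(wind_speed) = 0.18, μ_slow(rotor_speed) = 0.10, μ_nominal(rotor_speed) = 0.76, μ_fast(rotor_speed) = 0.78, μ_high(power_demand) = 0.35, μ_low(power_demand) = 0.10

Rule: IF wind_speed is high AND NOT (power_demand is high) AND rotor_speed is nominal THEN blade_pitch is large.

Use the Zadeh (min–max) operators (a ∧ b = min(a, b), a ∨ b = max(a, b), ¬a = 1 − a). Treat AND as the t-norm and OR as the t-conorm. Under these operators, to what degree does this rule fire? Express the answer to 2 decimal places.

0.18

firing strength: high=0.18, ¬high=1−0.35=0.65, nominal=0.76; AND[min(a, b)] → w = 0.18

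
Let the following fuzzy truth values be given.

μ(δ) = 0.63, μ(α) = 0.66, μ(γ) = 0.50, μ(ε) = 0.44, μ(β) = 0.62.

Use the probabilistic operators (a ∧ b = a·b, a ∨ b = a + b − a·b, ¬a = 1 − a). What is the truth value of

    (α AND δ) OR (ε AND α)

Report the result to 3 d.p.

0.585

α AND δ = a·b on (0.6600, 0.6300) = 0.4158
ε AND α = a·b on (0.4400, 0.6600) = 0.2904
(α AND δ) OR (ε AND α) = a + b − a·b on (0.4158, 0.2904) = 0.5855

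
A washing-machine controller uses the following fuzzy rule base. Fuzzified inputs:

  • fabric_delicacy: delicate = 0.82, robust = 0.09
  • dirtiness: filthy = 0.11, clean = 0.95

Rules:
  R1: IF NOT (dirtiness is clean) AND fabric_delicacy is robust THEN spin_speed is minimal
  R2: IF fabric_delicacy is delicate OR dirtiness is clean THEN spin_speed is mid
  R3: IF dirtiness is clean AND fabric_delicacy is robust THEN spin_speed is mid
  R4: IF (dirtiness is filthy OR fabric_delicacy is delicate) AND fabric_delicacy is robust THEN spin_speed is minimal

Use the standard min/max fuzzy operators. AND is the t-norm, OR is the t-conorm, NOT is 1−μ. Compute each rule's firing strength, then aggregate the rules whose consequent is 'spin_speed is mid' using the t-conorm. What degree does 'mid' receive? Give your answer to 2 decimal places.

0.95

R1: ¬clean=1−0.95=0.05, robust=0.09; AND[min(a, b)] → w = 0.05
R2: delicate=0.82, clean=0.95; OR[max(a, b)] → w = 0.95
R3: clean=0.95, robust=0.09; AND[min(a, b)] → w = 0.09
R4: (filthy=0.11 OR delicate=0.82) = 0.82; AND[min(a, b)] with robust=0.09 → w = 0.09
Rules with consequent 'mid': {R2, R3} → strengths 0.95, 0.09
Aggregate via t-conorm [max(a, b)]: 0.95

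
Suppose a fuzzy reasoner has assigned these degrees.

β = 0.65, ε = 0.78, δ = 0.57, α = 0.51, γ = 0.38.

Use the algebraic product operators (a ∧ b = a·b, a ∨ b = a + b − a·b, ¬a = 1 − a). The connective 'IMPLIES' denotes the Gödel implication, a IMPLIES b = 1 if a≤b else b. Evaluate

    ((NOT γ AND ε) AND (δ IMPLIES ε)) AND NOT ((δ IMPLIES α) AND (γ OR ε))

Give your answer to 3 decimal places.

0.271

NOT γ = 1 − 0.3800 = 0.6200
NOT γ AND ε = a·b on (0.6200, 0.7800) = 0.4836
δ IMPLIES ε  [Gödel: 1 if a≤b else b] with a=0.5700, b=0.7800 → 1.0000
(NOT γ AND ε) AND (δ IMPLIES ε) = a·b on (0.4836, 1.0000) = 0.4836
δ IMPLIES α  [Gödel: 1 if a≤b else b] with a=0.5700, b=0.5100 → 0.5100
γ OR ε = a + b − a·b on (0.3800, 0.7800) = 0.8636
(δ IMPLIES α) AND (γ OR ε) = a·b on (0.5100, 0.8636) = 0.4404
NOT ((δ IMPLIES α) AND (γ OR ε)) = 1 − 0.4404 = 0.5596
((NOT γ AND ε) AND (δ IMPLIES ε)) AND NOT ((δ IMPLIES α) AND (γ OR ε)) = a·b on (0.4836, 0.5596) = 0.2706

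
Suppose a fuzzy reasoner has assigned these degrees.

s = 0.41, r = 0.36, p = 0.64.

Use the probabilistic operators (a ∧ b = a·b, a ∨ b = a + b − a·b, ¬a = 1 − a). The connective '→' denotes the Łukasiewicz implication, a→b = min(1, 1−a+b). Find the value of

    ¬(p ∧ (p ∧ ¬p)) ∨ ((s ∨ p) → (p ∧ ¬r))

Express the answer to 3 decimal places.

¬p = 1 − 0.6400 = 0.3600
p ∧ ¬p = a·b on (0.6400, 0.3600) = 0.2304
p ∧ (p ∧ ¬p) = a·b on (0.6400, 0.2304) = 0.1475
¬(p ∧ (p ∧ ¬p)) = 1 − 0.1475 = 0.8525
s ∨ p = a + b − a·b on (0.4100, 0.6400) = 0.7876
¬r = 1 − 0.3600 = 0.6400
p ∧ ¬r = a·b on (0.6400, 0.6400) = 0.4096
(s ∨ p) → (p ∧ ¬r)  [Łukasiewicz: min(1, 1−a+b)] with a=0.7876, b=0.4096 → 0.6220
¬(p ∧ (p ∧ ¬p)) ∨ ((s ∨ p) → (p ∧ ¬r)) = a + b − a·b on (0.8525, 0.6220) = 0.9443

0.944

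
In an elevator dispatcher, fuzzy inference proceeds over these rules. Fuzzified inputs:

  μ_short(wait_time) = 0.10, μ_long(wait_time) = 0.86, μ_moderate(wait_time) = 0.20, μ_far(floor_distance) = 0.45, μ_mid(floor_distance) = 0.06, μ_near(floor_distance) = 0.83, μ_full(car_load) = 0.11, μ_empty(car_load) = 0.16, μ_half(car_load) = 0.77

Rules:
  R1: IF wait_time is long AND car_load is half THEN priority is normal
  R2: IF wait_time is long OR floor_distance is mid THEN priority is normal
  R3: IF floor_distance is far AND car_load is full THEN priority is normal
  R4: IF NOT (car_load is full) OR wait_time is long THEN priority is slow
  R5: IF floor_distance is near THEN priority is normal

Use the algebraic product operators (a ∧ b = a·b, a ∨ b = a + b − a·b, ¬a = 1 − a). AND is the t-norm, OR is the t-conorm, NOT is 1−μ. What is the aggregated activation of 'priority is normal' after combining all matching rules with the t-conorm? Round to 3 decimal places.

R1: long=0.86, half=0.77; AND[a·b] → w = 0.6622
R2: long=0.86, mid=0.06; OR[a + b − a·b] → w = 0.8684
R3: far=0.45, full=0.11; AND[a·b] → w = 0.0495
R4: ¬full=1−0.11=0.89, long=0.86; OR[a + b − a·b] → w = 0.9846
R5: near=0.83 → w = 0.8300
Rules with consequent 'normal': {R1, R2, R3, R5} → strengths 0.6622, 0.8684, 0.0495, 0.8300
Aggregate via t-conorm [a + b − a·b]: 0.9928

0.993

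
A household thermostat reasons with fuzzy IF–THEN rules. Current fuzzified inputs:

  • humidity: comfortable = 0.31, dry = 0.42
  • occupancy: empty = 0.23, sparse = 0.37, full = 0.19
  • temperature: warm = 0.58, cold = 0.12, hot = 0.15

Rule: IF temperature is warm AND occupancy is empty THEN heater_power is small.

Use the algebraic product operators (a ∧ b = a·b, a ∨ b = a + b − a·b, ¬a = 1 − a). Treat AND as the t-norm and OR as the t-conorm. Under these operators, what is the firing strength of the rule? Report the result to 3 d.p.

0.133

firing strength: warm=0.58, empty=0.23; AND[a·b] → w = 0.1334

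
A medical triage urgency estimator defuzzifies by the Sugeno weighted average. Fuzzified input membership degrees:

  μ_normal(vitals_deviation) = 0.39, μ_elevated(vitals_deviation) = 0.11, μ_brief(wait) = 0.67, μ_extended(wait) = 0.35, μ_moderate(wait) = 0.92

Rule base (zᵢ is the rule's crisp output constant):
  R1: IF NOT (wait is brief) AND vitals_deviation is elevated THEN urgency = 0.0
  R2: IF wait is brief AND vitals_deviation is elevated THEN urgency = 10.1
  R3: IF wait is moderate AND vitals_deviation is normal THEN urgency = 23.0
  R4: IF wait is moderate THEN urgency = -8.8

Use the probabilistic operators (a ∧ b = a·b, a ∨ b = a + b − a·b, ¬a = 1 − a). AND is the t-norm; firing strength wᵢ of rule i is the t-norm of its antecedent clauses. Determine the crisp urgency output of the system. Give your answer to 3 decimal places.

R1 (z=0.0): ¬brief=1−0.67=0.33, elevated=0.11; AND[a·b] → w = 0.0363
R2 (z=10.1): brief=0.67, elevated=0.11; AND[a·b] → w = 0.0737
R3 (z=23.0): moderate=0.92, normal=0.39; AND[a·b] → w = 0.3588
R4 (z=-8.8): moderate=0.92 → w = 0.9200
Weighted average = (0.0363·0.0 + 0.0737·10.1 + 0.3588·23.0 + 0.9200·-8.8) / (0.0363 + 0.0737 + 0.3588 + 0.9200)
  = 0.9008 / 1.3888 = 0.649

0.649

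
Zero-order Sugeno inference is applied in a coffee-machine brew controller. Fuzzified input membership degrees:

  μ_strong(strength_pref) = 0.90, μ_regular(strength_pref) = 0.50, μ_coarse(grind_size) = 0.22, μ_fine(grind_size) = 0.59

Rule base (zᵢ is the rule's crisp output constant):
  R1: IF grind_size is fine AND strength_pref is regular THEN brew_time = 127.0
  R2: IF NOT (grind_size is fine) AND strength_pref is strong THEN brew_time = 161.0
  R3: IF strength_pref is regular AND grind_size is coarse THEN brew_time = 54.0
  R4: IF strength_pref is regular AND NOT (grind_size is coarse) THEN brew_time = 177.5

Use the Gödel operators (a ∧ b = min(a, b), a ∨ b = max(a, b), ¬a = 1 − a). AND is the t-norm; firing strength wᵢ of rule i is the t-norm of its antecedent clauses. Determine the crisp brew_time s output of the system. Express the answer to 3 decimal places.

R1 (z=127.0): fine=0.59, regular=0.50; AND[min(a, b)] → w = 0.50
R2 (z=161.0): ¬fine=1−0.59=0.41, strong=0.90; AND[min(a, b)] → w = 0.41
R3 (z=54.0): regular=0.50, coarse=0.22; AND[min(a, b)] → w = 0.22
R4 (z=177.5): regular=0.50, ¬coarse=1−0.22=0.78; AND[min(a, b)] → w = 0.50
Weighted average = (0.50·127.0 + 0.41·161.0 + 0.22·54.0 + 0.50·177.5) / (0.50 + 0.41 + 0.22 + 0.50)
  = 230.1400 / 1.6300 = 141.190

141.190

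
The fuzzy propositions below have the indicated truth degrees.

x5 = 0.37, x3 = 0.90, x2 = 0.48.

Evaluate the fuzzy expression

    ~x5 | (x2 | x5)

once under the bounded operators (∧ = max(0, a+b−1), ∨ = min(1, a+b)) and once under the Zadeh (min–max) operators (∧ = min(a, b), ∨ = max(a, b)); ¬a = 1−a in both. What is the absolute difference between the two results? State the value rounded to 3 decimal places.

0.370

Under bounded:
  ~x5 = 1 − 0.37 = 0.63
  x2 | x5 = min(1, a+b) on (0.48, 0.37) = 0.85
  ~x5 | (x2 | x5) = min(1, a+b) on (0.63, 0.85) = 1.00
  → value = 1.0000
Under Zadeh (min–max):
  ~x5 = 1 − 0.37 = 0.63
  x2 | x5 = max(a, b) on (0.48, 0.37) = 0.48
  ~x5 | (x2 | x5) = max(a, b) on (0.63, 0.48) = 0.63
  → value = 0.6300
|1.0000 − 0.6300| = 0.370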